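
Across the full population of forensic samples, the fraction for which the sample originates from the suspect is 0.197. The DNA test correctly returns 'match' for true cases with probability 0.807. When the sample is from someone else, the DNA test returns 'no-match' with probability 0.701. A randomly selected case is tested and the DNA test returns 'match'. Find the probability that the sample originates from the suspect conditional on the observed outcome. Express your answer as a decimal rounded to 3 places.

Let H be the event that the sample originates from the suspect. P(H) = 0.197, so P(¬H) = 0.803. With E the 'match' result, P(E|H) = 0.807 and P(E|¬H) = 0.299.
P(E) = 0.807·0.197 + 0.299·0.803 = 0.15898 + 0.24010 = 0.39908.
By Bayes' theorem, P(H|E) = 0.15898 / 0.39908 = 0.398.

P(H | E) ≈ 0.398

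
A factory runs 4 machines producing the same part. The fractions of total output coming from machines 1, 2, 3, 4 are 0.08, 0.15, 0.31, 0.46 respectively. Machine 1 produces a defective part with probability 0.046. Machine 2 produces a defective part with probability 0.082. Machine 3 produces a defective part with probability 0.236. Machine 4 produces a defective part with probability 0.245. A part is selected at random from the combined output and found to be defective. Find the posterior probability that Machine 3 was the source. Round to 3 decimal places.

Posterior probability ≈ 0.362

P(defective|M1) = 0.046; P(defective|M2) = 0.082; P(defective|M3) = 0.236; P(defective|M4) = 0.245.
Prior × likelihood for each source: 0.08·0.046=0.003680, 0.15·0.082=0.01230, 0.31·0.236=0.07316, 0.46·0.245=0.1127. Summing gives P(defective) = 0.20184.
P(Machine 3 | defective) = 0.07316 / 0.20184 = 0.362.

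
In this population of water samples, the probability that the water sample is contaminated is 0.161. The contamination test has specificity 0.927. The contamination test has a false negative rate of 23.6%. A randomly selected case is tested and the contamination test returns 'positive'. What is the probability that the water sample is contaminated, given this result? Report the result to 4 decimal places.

P(H | E) ≈ 0.6676

Let H be the event that the water sample is contaminated. P(H) = 0.161, so P(¬H) = 0.839. With E the 'positive' result, P(E|H) = 0.764 and P(E|¬H) = 0.073.
P(E) = 0.764·0.161 + 0.073·0.839 = 0.12300 + 0.061247 = 0.18425.
By Bayes' theorem, P(H|E) = 0.12300 / 0.18425 = 0.6676.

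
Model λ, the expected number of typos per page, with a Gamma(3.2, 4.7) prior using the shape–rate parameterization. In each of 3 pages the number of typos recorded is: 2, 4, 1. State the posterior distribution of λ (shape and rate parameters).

Posterior: Gamma(shape=10.2, rate=7.7)

The Poisson likelihood adds the total count to the shape and the number of exposure periods to the rate. Here ∑xᵢ = 7 and n = 3, so shape 3.2→10.2 and rate 4.7→7.7.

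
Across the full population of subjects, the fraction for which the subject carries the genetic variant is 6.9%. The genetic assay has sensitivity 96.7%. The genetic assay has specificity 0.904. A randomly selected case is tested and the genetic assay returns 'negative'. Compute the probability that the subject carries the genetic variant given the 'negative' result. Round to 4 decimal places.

P(H | E) ≈ 0.0027

Let H be the event that the subject carries the genetic variant. P(H) = 0.069, so P(¬H) = 0.931. With E the 'negative' result, P(E|H) = 0.033 and P(E|¬H) = 0.904.
P(E) = 0.033·0.069 + 0.904·0.931 = 0.0022770 + 0.84162 = 0.84390.
By Bayes' theorem, P(H|E) = 0.0022770 / 0.84390 = 0.0027.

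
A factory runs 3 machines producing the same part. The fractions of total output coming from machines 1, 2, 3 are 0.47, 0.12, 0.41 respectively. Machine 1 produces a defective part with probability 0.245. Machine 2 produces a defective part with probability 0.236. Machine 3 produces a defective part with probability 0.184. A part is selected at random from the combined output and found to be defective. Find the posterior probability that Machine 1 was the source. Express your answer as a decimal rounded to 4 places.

P(defective|M1) = 0.245; P(defective|M2) = 0.236; P(defective|M3) = 0.184.
Prior × likelihood for each source: 0.47·0.245=0.1151, 0.12·0.236=0.02832, 0.41·0.184=0.07544. Summing gives P(defective) = 0.21891.
P(Machine 1 | defective) = 0.1151 / 0.21891 = 0.5260.

Posterior probability ≈ 0.5260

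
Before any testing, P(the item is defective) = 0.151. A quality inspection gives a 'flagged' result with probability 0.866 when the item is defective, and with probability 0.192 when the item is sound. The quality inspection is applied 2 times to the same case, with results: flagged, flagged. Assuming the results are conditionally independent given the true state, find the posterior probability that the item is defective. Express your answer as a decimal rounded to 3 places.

With H the event that the item is defective, the joint likelihood of the observed sequence is P(data|H) = 0.866·0.866 = 0.74996 and P(data|¬H) = 0.192·0.192 = 0.036864.
Bayes: P(H|data) = 0.151·0.74996 / (0.151·0.74996 + 0.849·0.036864) = 0.11324/0.14454 = 0.7835.

Posterior P(H) ≈ 0.783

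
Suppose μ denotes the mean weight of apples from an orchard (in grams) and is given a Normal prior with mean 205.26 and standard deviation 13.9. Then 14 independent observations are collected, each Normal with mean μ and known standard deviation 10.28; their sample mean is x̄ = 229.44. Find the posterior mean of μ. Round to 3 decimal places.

Prior precision 1/τ₀² = 1/13.9² = 0.00517572; data precision n/σ² = 14/10.28² = 0.132477.
Posterior precision = 0.00517572 + 0.132477 = 0.137653.
Posterior mean = (0.00517572·205.26 + 0.132477·229.44) / 0.137653 = 228.531.

Posterior mean ≈ 228.531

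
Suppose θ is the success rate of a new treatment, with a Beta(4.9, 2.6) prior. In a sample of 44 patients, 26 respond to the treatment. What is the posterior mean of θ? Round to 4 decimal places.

Posterior mean ≈ 0.6000

Observing 26 successes and 18 failures updates Beta(4.9, 2.6) by adding the success and failure counts to the two shape parameters: α = 4.9+26 = 30.9, β = 2.6+18 = 20.6.
E[θ | data] = 30.9/(30.9+20.6) = 0.6000.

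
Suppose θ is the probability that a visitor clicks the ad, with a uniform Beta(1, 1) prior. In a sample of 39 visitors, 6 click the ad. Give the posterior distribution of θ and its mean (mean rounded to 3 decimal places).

Posterior: Beta(7, 34); mean ≈ 0.171

The binomial likelihood is conjugate to the Beta prior: with 6 successes and 33 failures, the posterior is Beta(1+6, 1+33) = Beta(7, 34).
E[θ | data] = 7/(7+34) = 0.171.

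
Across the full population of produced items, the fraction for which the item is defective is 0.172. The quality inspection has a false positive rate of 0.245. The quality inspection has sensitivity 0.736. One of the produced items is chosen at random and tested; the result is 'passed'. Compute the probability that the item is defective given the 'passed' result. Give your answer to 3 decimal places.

P(H | E) ≈ 0.068

Let H be the event that the item is defective. P(H) = 0.172, so P(¬H) = 0.828. With E the 'passed' result, P(E|H) = 0.264 and P(E|¬H) = 0.755.
P(E) = 0.264·0.172 + 0.755·0.828 = 0.045408 + 0.62514 = 0.67055.
By Bayes' theorem, P(H|E) = 0.045408 / 0.67055 = 0.068.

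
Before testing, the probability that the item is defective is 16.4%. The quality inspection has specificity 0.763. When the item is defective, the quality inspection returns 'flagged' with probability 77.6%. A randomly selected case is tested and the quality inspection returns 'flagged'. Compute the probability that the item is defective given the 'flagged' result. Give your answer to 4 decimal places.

P(H | E) ≈ 0.3911

Write H for 'the item is defective'. Prior odds H:¬H = 0.164/0.836 = 0.19617. For the 'flagged' outcome, the likelihood ratio is 0.776/0.237 = 3.2743.
Posterior odds = 0.19617 × 3.2743 = 0.64232, so P(H|E) = 0.64232/(1+0.64232) = 0.3911.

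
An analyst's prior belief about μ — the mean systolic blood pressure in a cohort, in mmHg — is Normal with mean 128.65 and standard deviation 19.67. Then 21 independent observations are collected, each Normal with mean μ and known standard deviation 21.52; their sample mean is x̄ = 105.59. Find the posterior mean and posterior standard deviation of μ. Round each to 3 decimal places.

Posterior mean ≈ 106.833; posterior SD ≈ 4.568

Prior precision 1/τ₀² = 1/19.67² = 0.00258459; data precision n/σ² = 21/21.52² = 0.0453456.
Posterior precision = 0.00258459 + 0.0453456 = 0.0479301, giving posterior SD = 1/√0.0479301 = 4.568.
Posterior mean = (0.00258459·128.65 + 0.0453456·105.59) / 0.0479301 = 106.833.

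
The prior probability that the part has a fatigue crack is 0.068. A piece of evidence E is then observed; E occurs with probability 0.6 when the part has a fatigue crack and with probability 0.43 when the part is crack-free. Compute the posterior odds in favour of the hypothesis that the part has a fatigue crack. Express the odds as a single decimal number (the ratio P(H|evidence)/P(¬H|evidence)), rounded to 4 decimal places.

Prior odds = 0.068/(1−0.068) = 0.072961. In log-odds, ln(0.072961) = -2.6178.
Add log likelihood ratio: ln(1.3953) = 0.33314.
Posterior log-odds = -2.2847, so posterior odds = exp(-2.2847) = 0.10181.

Posterior odds ≈ 0.1018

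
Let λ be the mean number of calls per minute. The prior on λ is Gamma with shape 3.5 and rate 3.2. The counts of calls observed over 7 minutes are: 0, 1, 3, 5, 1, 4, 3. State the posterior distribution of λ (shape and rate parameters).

Total count ∑xᵢ = 17 over n = 7 minutes.
Gamma is conjugate to the Poisson likelihood: posterior is Gamma(shape = 3.5+17 = 20.5, rate = 3.2+7 = 10.2).

Posterior: Gamma(shape=20.5, rate=10.2)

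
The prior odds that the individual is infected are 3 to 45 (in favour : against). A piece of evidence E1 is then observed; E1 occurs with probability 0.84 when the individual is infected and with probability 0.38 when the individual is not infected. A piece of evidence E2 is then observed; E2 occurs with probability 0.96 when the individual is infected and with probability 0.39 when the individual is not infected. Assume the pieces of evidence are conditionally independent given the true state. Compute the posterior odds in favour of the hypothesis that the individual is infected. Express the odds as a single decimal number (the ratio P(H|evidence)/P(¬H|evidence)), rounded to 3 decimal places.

Posterior odds ≈ 0.363

Prior odds = 3/45 = 0.066667.
Likelihood ratio for E1 = 0.84/0.38 = 2.2105.
Likelihood ratio for E2 = 0.96/0.39 = 2.4615.
Posterior odds = prior odds × LR₁ × LR₂ = 0.36275.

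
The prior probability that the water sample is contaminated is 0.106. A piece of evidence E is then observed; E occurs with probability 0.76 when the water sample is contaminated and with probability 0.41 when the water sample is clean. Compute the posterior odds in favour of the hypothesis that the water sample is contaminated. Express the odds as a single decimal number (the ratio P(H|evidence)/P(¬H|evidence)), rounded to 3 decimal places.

Prior odds = 0.106/(1−0.106) = 0.11857. In log-odds, ln(0.11857) = -2.1323.
Add log likelihood ratio: ln(1.8537) = 0.61716.
Posterior log-odds = -1.5151, so posterior odds = exp(-1.5151) = 0.21979.

Posterior odds ≈ 0.220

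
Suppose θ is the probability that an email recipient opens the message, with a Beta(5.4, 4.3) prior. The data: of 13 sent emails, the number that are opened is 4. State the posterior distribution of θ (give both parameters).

The binomial likelihood is conjugate to the Beta prior: with 4 successes and 9 failures, the posterior is Beta(5.4+4, 4.3+9) = Beta(9.4, 13.3).

Posterior: Beta(9.4, 13.3)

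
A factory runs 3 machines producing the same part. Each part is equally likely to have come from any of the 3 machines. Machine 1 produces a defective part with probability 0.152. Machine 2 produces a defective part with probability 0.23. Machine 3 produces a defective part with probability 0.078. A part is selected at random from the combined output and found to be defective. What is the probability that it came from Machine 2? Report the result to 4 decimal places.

Posterior probability ≈ 0.5000

P(defective|M1) = 0.152; P(defective|M2) = 0.23; P(defective|M3) = 0.078.
Prior × likelihood for each source: 0.333333·0.152=0.05067, 0.333333·0.23=0.07667, 0.333333·0.078=0.02600. Summing gives P(defective) = 0.15333.
P(Machine 2 | defective) = 0.07667 / 0.15333 = 0.5000.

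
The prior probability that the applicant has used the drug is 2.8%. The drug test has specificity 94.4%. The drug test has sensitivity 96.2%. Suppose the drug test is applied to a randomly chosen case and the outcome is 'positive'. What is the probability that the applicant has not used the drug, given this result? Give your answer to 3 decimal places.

Write H for 'the applicant has used the drug'. Prior odds H:¬H = 0.028/0.972 = 0.028807. For the 'positive' outcome, the likelihood ratio is 0.962/0.056 = 17.179.
Posterior odds = 0.028807 × 17.179 = 0.49486, so P(H|E) = 0.49486/(1+0.49486) = 0.331. Then P(¬H|E) = 1 − 0.331 = 0.669.

P(¬H | E) ≈ 0.669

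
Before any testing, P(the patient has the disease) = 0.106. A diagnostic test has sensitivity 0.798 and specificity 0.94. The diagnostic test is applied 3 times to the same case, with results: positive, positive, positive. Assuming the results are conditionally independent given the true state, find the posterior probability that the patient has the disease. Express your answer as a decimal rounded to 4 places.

Let H be the event that the patient has the disease; start with P(H) = 0.106. P('positive'|H) = 0.798, P('positive'|¬H) = 0.06.
Update on result 1 ('positive'): P(H) ← 0.798·0.1060 / (0.798·0.1060 + 0.06·0.8940) = 0.084588/0.13823 = 0.6119.
Update on result 2 ('positive'): P(H) ← 0.798·0.6119 / (0.798·0.6119 + 0.06·0.3881) = 0.48833/0.51162 = 0.9545.
Update on result 3 ('positive'): P(H) ← 0.798·0.9545 / (0.798·0.9545 + 0.06·0.0455) = 0.76168/0.76441 = 0.9964.

Posterior P(H) ≈ 0.9964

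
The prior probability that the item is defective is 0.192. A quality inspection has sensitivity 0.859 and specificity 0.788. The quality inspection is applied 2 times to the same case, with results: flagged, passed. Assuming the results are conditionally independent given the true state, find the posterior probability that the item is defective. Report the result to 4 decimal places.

Let H be the event that the item is defective; start with P(H) = 0.192. P('flagged'|H) = 0.859, P('flagged'|¬H) = 0.212.
Update on result 1 ('flagged'): P(H) ← 0.859·0.1920 / (0.859·0.1920 + 0.212·0.8080) = 0.16493/0.33622 = 0.4905.
Update on result 2 ('passed'): P(H) ← 0.141·0.4905 / (0.141·0.4905 + 0.788·0.5095) = 0.069165/0.47063 = 0.1470.

Posterior P(H) ≈ 0.1470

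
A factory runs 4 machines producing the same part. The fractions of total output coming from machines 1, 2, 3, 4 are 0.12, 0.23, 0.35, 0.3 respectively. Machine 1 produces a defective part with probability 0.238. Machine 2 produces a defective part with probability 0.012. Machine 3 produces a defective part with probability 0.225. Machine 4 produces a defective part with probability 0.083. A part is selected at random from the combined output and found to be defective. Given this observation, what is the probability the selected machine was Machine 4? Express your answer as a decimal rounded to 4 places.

Posterior probability ≈ 0.1845

Tabulate prior·likelihood by source: [1] prior 0.12, lik 0.238, product 0.02856; [2] prior 0.23, lik 0.012, product 0.002760; [3] prior 0.35, lik 0.225, product 0.07875; [4] prior 0.3, lik 0.083, product 0.02490.
Normalizing constant = 0.13497; the posterior for Machine 4 is its product over the sum, 0.02490/0.13497 = 0.1845.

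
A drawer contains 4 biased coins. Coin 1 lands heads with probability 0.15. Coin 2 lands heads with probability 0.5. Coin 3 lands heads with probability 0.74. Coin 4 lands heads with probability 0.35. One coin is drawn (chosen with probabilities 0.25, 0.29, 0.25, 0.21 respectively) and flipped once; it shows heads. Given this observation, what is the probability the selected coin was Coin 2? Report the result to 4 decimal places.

P(heads|C1) = 0.15; P(heads|C2) = 0.5; P(heads|C3) = 0.74; P(heads|C4) = 0.35.
Prior × likelihood for each source: 0.25·0.15=0.03750, 0.29·0.5=0.1450, 0.25·0.74=0.1850, 0.21·0.35=0.07350. Summing gives P(heads) = 0.44100.
P(Coin 2 | heads) = 0.1450 / 0.44100 = 0.3288.

Posterior probability ≈ 0.3288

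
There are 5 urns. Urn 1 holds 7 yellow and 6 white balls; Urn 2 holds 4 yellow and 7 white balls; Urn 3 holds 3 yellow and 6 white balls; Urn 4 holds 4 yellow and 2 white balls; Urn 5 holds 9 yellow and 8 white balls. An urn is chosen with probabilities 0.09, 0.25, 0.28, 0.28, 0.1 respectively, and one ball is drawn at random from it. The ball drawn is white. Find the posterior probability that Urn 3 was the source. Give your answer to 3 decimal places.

Posterior probability ≈ 0.354

Tabulate prior·likelihood by source: [1] prior 0.09, lik 0.4615, product 0.04154; [2] prior 0.25, lik 0.6364, product 0.1591; [3] prior 0.28, lik 0.6667, product 0.1867; [4] prior 0.28, lik 0.3333, product 0.09333; [5] prior 0.1, lik 0.4706, product 0.04706.
Normalizing constant = 0.52769; the posterior for Urn 3 is its product over the sum, 0.1867/0.52769 = 0.354.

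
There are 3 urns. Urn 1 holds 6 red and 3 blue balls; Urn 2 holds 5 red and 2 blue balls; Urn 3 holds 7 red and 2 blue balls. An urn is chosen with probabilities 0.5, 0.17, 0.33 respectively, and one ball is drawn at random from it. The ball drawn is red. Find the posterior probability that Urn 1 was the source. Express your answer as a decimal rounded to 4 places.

Posterior probability ≈ 0.4685

Tabulate prior·likelihood by source: [1] prior 0.5, lik 0.6667, product 0.3333; [2] prior 0.17, lik 0.7143, product 0.1214; [3] prior 0.33, lik 0.7778, product 0.2567.
Normalizing constant = 0.71143; the posterior for Urn 1 is its product over the sum, 0.3333/0.71143 = 0.4685.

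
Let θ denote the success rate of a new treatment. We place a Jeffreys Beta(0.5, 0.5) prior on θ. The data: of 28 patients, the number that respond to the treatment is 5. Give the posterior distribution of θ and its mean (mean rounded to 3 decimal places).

Posterior: Beta(5.5, 23.5); mean ≈ 0.190

Observing 5 successes and 23 failures updates Beta(0.5, 0.5) by adding the success and failure counts to the two shape parameters: α = 0.5+5 = 5.5, β = 0.5+23 = 23.5.
E[θ | data] = 5.5/(5.5+23.5) = 0.190.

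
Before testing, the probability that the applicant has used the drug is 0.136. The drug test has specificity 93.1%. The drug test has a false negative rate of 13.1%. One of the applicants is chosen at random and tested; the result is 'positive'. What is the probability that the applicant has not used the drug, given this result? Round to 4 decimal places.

Write H for 'the applicant has used the drug'. Prior odds H:¬H = 0.136/0.864 = 0.15741. For the 'positive' outcome, the likelihood ratio is 0.869/0.069 = 12.594.
Posterior odds = 0.15741 × 12.594 = 1.9824, so P(H|E) = 1.9824/(1+1.9824) = 0.6647. Then P(¬H|E) = 1 − 0.6647 = 0.3353.

P(¬H | E) ≈ 0.3353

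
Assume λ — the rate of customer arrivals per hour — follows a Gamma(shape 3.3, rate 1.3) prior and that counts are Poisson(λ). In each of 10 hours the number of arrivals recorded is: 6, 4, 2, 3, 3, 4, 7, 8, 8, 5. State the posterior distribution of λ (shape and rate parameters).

The Poisson likelihood adds the total count to the shape and the number of exposure periods to the rate. Here ∑xᵢ = 50 and n = 10, so shape 3.3→53.3 and rate 1.3→11.3.

Posterior: Gamma(shape=53.3, rate=11.3)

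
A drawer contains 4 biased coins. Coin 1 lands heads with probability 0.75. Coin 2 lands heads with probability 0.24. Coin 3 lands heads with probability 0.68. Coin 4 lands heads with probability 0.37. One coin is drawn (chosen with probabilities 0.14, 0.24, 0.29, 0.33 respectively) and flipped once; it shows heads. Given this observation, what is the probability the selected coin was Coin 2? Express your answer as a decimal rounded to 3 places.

Tabulate prior·likelihood by source: [1] prior 0.14, lik 0.75, product 0.1050; [2] prior 0.24, lik 0.24, product 0.05760; [3] prior 0.29, lik 0.68, product 0.1972; [4] prior 0.33, lik 0.37, product 0.1221.
Normalizing constant = 0.48190; the posterior for Coin 2 is its product over the sum, 0.05760/0.48190 = 0.120.

Posterior probability ≈ 0.120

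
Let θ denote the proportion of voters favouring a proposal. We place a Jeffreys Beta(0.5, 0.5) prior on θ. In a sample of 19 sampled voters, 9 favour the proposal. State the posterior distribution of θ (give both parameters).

The binomial likelihood is conjugate to the Beta prior: with 9 successes and 10 failures, the posterior is Beta(0.5+9, 0.5+10) = Beta(9.5, 10.5).

Posterior: Beta(9.5, 10.5)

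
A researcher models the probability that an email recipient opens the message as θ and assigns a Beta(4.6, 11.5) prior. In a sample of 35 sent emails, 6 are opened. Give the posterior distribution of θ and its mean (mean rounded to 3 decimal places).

The binomial likelihood is conjugate to the Beta prior: with 6 successes and 29 failures, the posterior is Beta(4.6+6, 11.5+29) = Beta(10.6, 40.5).
Posterior mean = α/(α+β) = 10.6/51.1 = 0.207.

Posterior: Beta(10.6, 40.5); mean ≈ 0.207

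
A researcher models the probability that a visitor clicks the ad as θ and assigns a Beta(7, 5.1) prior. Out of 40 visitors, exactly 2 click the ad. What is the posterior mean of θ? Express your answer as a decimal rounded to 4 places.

Posterior mean ≈ 0.1727

The binomial likelihood is conjugate to the Beta prior: with 2 successes and 38 failures, the posterior is Beta(7+2, 5.1+38) = Beta(9, 43.1).
E[θ | data] = 9/(9+43.1) = 0.1727.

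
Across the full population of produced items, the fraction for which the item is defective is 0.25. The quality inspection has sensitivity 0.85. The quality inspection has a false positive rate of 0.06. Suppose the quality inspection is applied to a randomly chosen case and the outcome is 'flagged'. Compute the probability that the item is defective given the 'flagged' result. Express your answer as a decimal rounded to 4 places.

Write H for 'the item is defective'. Prior odds H:¬H = 0.25/0.75 = 0.33333. For the 'flagged' outcome, the likelihood ratio is 0.85/0.06 = 14.167.
Posterior odds = 0.33333 × 14.167 = 4.7222, so P(H|E) = 4.7222/(1+4.7222) = 0.8252.

P(H | E) ≈ 0.8252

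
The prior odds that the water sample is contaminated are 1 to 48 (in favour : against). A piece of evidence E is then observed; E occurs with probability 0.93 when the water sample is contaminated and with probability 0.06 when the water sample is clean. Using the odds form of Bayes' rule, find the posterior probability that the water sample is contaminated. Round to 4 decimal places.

Posterior probability ≈ 0.2441

Prior odds = 1/48 = 0.020833.
Likelihood ratio for E = 0.93/0.06 = 15.500.
Posterior odds = prior odds × LR = 0.32292.
Posterior probability = odds/(1+odds) = 0.32292/1.3229 = 0.2441.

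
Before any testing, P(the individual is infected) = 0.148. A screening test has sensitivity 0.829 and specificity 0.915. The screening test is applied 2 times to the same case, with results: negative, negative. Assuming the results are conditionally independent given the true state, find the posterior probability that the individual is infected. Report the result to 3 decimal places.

With H the event that the individual is infected, the joint likelihood of the observed sequence is P(data|H) = 0.171·0.171 = 0.029241 and P(data|¬H) = 0.915·0.915 = 0.83723.
Bayes: P(H|data) = 0.148·0.029241 / (0.148·0.029241 + 0.852·0.83723) = 0.0043277/0.71764 = 0.0060.

Posterior P(H) ≈ 0.006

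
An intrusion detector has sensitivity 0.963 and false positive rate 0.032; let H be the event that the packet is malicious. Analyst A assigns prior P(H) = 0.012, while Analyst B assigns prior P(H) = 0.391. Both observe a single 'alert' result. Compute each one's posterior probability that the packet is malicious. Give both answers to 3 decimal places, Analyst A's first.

Analyst A: 0.268; Analyst B: 0.951

The likelihood ratio for an 'alert' result is 0.963/0.032 = 30.094.
Analyst A: prior odds 0.012/0.988 = 0.012146; posterior odds 0.36551; posterior probability 0.268.
Analyst B: prior odds 0.391/0.609 = 0.64204; posterior odds 19.321; posterior probability 0.951.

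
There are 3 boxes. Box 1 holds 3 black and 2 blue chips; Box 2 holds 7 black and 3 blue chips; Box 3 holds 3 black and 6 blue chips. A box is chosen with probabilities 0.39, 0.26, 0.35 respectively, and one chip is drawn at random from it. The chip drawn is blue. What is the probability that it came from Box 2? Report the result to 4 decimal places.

P(blue|Box 1) = 0.4; P(blue|Box 2) = 0.3; P(blue|Box 3) = 0.6667.
Prior × likelihood for each source: 0.39·0.4=0.1560, 0.26·0.3=0.07800, 0.35·0.6667=0.2333. Summing gives P(blue) = 0.46733.
P(Box 2 | blue) = 0.07800 / 0.46733 = 0.1669.

Posterior probability ≈ 0.1669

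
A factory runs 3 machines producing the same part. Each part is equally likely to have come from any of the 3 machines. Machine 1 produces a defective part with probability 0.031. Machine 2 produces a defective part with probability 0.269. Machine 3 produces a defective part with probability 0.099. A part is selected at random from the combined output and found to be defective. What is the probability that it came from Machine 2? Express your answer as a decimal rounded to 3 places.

P(defective|M1) = 0.031; P(defective|M2) = 0.269; P(defective|M3) = 0.099.
Prior × likelihood for each source: 0.333333·0.031=0.01033, 0.333333·0.269=0.08967, 0.333333·0.099=0.03300. Summing gives P(defective) = 0.13300.
P(Machine 2 | defective) = 0.08967 / 0.13300 = 0.674.

Posterior probability ≈ 0.674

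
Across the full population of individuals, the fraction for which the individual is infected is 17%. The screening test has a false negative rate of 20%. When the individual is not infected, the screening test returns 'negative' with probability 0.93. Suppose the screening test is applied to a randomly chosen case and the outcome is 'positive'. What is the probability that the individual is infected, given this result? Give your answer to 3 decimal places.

Let H be the event that the individual is infected. P(H) = 0.17, so P(¬H) = 0.83. With E the 'positive' result, P(E|H) = 0.8 and P(E|¬H) = 0.07.
P(E) = 0.8·0.17 + 0.07·0.83 = 0.13600 + 0.058100 = 0.19410.
By Bayes' theorem, P(H|E) = 0.13600 / 0.19410 = 0.701.

P(H | E) ≈ 0.701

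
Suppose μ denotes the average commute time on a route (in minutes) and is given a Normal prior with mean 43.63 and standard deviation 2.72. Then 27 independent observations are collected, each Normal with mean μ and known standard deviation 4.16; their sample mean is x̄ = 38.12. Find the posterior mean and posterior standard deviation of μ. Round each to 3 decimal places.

Posterior mean ≈ 38.559; posterior SD ≈ 0.768

With known σ, the Normal prior is conjugate. Weight on the data is w = (n/σ²)/(n/σ² + 1/τ₀²) = 1.56019/(1.56019+0.135164) = 0.92027.
Posterior mean = w·x̄ + (1−w)·μ₀ = 0.92027·38.12 + 0.079726·43.63 = 38.559. Posterior variance = 1/(1.56019+0.135164) = 0.589848, so SD = 0.768.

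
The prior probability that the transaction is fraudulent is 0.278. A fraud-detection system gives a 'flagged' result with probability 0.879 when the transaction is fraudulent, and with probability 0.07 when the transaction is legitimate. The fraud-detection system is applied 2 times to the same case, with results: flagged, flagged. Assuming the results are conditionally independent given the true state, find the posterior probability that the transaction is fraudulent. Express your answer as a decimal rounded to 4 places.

Let H be the event that the transaction is fraudulent; start with P(H) = 0.278. P('flagged'|H) = 0.879, P('flagged'|¬H) = 0.07.
Update on result 1 ('flagged'): P(H) ← 0.879·0.2780 / (0.879·0.2780 + 0.07·0.7220) = 0.24436/0.29490 = 0.8286.
Update on result 2 ('flagged'): P(H) ← 0.879·0.8286 / (0.879·0.8286 + 0.07·0.1714) = 0.72836/0.74035 = 0.9838.

Posterior P(H) ≈ 0.9838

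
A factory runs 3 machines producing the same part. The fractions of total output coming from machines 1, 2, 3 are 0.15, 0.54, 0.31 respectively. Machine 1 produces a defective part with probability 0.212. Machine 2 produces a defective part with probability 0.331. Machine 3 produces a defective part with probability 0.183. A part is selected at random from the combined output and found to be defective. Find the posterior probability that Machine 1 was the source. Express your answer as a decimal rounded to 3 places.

Posterior probability ≈ 0.119

Tabulate prior·likelihood by source: [1] prior 0.15, lik 0.212, product 0.03180; [2] prior 0.54, lik 0.331, product 0.1787; [3] prior 0.31, lik 0.183, product 0.05673.
Normalizing constant = 0.26727; the posterior for Machine 1 is its product over the sum, 0.03180/0.26727 = 0.119.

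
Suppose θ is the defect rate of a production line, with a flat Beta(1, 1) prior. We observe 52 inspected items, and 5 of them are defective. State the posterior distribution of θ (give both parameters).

Posterior: Beta(6, 48)

The binomial likelihood is conjugate to the Beta prior: with 5 successes and 47 failures, the posterior is Beta(1+5, 1+47) = Beta(6, 48).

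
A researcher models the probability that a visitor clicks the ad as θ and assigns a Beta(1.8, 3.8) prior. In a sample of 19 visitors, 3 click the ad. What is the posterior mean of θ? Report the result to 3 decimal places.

The binomial likelihood is conjugate to the Beta prior: with 3 successes and 16 failures, the posterior is Beta(1.8+3, 3.8+16) = Beta(4.8, 19.8).
E[θ | data] = 4.8/(4.8+19.8) = 0.195.

Posterior mean ≈ 0.195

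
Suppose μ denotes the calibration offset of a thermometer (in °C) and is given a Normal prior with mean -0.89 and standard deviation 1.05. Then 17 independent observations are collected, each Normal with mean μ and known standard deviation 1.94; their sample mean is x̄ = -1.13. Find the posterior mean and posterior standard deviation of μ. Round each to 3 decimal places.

Posterior mean ≈ -1.090; posterior SD ≈ 0.429

Prior precision 1/τ₀² = 1/1.05² = 0.907029; data precision n/σ² = 17/1.94² = 4.51695.
Posterior precision = 0.907029 + 4.51695 = 5.42398, giving posterior SD = 1/√5.42398 = 0.429.
Posterior mean = (0.907029·-0.89 + 4.51695·-1.13) / 5.42398 = -1.090.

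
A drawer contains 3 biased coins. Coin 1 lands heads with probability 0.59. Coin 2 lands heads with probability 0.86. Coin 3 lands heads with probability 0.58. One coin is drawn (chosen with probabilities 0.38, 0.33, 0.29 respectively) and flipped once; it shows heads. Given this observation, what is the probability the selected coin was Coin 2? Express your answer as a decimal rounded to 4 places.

Tabulate prior·likelihood by source: [1] prior 0.38, lik 0.59, product 0.2242; [2] prior 0.33, lik 0.86, product 0.2838; [3] prior 0.29, lik 0.58, product 0.1682.
Normalizing constant = 0.67620; the posterior for Coin 2 is its product over the sum, 0.2838/0.67620 = 0.4197.

Posterior probability ≈ 0.4197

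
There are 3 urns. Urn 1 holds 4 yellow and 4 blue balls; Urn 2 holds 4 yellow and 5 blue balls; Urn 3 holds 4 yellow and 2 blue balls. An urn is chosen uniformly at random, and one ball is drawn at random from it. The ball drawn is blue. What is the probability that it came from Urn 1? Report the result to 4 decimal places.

Tabulate prior·likelihood by source: [1] prior 0.333333, lik 0.5, product 0.1667; [2] prior 0.333333, lik 0.5556, product 0.1852; [3] prior 0.333333, lik 0.3333, product 0.1111.
Normalizing constant = 0.46296; the posterior for Urn 1 is its product over the sum, 0.1667/0.46296 = 0.3600.

Posterior probability ≈ 0.3600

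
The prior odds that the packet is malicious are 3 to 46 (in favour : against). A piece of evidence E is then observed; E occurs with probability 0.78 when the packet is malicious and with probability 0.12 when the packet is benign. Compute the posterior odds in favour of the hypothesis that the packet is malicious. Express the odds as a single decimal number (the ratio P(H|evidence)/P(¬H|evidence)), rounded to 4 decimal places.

Prior odds = 3/46 = 0.065217.
Likelihood ratio for E = 0.78/0.12 = 6.5000.
Posterior odds = prior odds × LR = 0.42391.

Posterior odds ≈ 0.4239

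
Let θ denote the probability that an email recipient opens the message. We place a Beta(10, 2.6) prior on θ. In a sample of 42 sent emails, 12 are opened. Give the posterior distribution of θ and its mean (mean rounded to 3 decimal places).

Posterior: Beta(22, 32.6); mean ≈ 0.403

The binomial likelihood is conjugate to the Beta prior: with 12 successes and 30 failures, the posterior is Beta(10+12, 2.6+30) = Beta(22, 32.6).
Posterior mean = α/(α+β) = 22/54.6 = 0.403.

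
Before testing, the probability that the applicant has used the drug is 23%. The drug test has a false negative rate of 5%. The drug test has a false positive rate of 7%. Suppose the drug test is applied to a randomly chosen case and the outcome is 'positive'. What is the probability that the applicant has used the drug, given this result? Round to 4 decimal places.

P(H | E) ≈ 0.8021

Let H be the event that the applicant has used the drug. P(H) = 0.23, so P(¬H) = 0.77. With E the 'positive' result, P(E|H) = 0.95 and P(E|¬H) = 0.07.
P(E) = 0.95·0.23 + 0.07·0.77 = 0.21850 + 0.053900 = 0.27240.
By Bayes' theorem, P(H|E) = 0.21850 / 0.27240 = 0.8021.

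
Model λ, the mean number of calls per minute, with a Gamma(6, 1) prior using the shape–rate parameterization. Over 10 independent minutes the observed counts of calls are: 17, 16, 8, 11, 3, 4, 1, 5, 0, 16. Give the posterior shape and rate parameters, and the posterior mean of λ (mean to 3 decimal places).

The Poisson likelihood adds the total count to the shape and the number of exposure periods to the rate. Here ∑xᵢ = 81 and n = 10, so shape 6→87 and rate 1→11.
Posterior mean = shape/rate = 87/11 = 7.909.

Posterior: Gamma(shape=87, rate=11); mean ≈ 7.909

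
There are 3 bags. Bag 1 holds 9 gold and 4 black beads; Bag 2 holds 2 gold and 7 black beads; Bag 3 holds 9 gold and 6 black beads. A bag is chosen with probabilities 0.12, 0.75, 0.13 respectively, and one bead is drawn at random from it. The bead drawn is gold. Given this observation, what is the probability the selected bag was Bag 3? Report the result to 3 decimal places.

Tabulate prior·likelihood by source: [1] prior 0.12, lik 0.6923, product 0.08308; [2] prior 0.75, lik 0.2222, product 0.1667; [3] prior 0.13, lik 0.6, product 0.07800.
Normalizing constant = 0.32774; the posterior for Bag 3 is its product over the sum, 0.07800/0.32774 = 0.238.

Posterior probability ≈ 0.238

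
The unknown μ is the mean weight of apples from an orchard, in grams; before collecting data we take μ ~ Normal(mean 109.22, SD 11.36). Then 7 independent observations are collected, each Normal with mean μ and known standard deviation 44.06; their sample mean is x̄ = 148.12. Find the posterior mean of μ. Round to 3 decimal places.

With known σ, the Normal prior is conjugate. Weight on the data is w = (n/σ²)/(n/σ² + 1/τ₀²) = 0.00360586/(0.00360586+0.00774896) = 0.31756.
Posterior mean = w·x̄ + (1−w)·μ₀ = 0.31756·148.12 + 0.68244·109.22 = 121.573.

Posterior mean ≈ 121.573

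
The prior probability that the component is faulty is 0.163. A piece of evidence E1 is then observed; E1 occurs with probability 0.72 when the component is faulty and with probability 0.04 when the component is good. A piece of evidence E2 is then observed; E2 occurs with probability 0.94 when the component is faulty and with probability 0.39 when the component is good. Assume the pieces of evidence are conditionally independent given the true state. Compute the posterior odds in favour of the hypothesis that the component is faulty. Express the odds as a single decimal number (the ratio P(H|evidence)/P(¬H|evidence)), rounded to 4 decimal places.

Posterior odds ≈ 8.4489

Prior odds = 0.163/(1−0.163) = 0.19474. In log-odds, ln(0.19474) = -1.6361.
Add log likelihood ratios: ln(18.000) + ln(2.4103) = 3.7701.
Posterior log-odds = 2.1340, so posterior odds = exp(2.1340) = 8.4489.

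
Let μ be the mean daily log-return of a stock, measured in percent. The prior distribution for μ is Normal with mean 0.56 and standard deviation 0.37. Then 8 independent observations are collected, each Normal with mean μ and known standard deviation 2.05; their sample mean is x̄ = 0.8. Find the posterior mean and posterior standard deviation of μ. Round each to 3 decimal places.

Posterior mean ≈ 0.610; posterior SD ≈ 0.330

Prior precision 1/τ₀² = 1/0.37² = 7.30460; data precision n/σ² = 8/2.05² = 1.90363.
Posterior precision = 7.30460 + 1.90363 = 9.20823, giving posterior SD = 1/√9.20823 = 0.330.
Posterior mean = (7.30460·0.56 + 1.90363·0.8) / 9.20823 = 0.610.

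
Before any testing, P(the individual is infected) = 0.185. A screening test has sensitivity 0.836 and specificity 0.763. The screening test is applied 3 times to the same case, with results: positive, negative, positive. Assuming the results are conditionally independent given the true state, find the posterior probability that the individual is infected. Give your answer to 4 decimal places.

Posterior P(H) ≈ 0.3778

With H the event that the individual is infected, the joint likelihood of the observed sequence is P(data|H) = 0.836·0.164·0.836 = 0.11462 and P(data|¬H) = 0.237·0.763·0.237 = 0.042857.
Bayes: P(H|data) = 0.185·0.11462 / (0.185·0.11462 + 0.815·0.042857) = 0.021205/0.056133 = 0.3778.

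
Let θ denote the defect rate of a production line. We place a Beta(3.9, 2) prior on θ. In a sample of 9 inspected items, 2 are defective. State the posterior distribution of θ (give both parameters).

Posterior: Beta(5.9, 9)

Observing 2 successes and 7 failures updates Beta(3.9, 2) by adding the success and failure counts to the two shape parameters: α = 3.9+2 = 5.9, β = 2+7 = 9.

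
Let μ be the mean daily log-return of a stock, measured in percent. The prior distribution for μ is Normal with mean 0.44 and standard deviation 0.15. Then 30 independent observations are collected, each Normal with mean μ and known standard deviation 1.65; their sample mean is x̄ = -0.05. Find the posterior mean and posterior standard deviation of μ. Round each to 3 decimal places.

With known σ, the Normal prior is conjugate. Weight on the data is w = (n/σ²)/(n/σ² + 1/τ₀²) = 11.0193/(11.0193+44.4444) = 0.19868.
Posterior mean = w·x̄ + (1−w)·μ₀ = 0.19868·-0.05 + 0.80132·0.44 = 0.343. Posterior variance = 1/(11.0193+44.4444) = 0.0180298, so SD = 0.134.

Posterior mean ≈ 0.343; posterior SD ≈ 0.134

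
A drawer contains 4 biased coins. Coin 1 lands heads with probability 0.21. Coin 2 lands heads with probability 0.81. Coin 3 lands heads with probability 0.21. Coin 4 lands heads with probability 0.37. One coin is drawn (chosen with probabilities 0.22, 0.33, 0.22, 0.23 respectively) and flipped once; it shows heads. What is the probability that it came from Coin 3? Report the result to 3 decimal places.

Posterior probability ≈ 0.104

Tabulate prior·likelihood by source: [1] prior 0.22, lik 0.21, product 0.04620; [2] prior 0.33, lik 0.81, product 0.2673; [3] prior 0.22, lik 0.21, product 0.04620; [4] prior 0.23, lik 0.37, product 0.08510.
Normalizing constant = 0.44480; the posterior for Coin 3 is its product over the sum, 0.04620/0.44480 = 0.104.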